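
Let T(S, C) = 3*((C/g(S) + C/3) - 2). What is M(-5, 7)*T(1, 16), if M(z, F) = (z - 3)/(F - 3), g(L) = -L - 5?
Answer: -4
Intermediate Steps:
g(L) = -5 - L
M(z, F) = (-3 + z)/(-3 + F)
T(S, C) = -6 + C + 3*C/(-5 - S) (T(S, C) = 3*((C/(-5 - S) + C/3) - 2) = 3*((C/3 + C/(-5 - S)) - 2) = 3*(-2 + C/3 + C/(-5 - S)) = -6 + C + 3*C/(-5 - S))
M(-5, 7)*T(1, 16) = ((-3 - 5)/(-3 + 7))*((-3*16 + (-6 + 16)*(5 + 1))/(5 + 1)) = (-8/4)*((-48 + 10*6)/6) = ((¼)*(-8))*((-48 + 60)/6) = -12/3 = -2*2 = -4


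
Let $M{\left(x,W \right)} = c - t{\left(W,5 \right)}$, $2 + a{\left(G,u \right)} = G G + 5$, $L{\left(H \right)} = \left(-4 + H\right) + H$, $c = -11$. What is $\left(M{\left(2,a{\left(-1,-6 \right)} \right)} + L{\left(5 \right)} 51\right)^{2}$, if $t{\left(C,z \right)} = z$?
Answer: $84100$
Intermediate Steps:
$L{\left(H \right)} = -4 + 2 H$
$a{\left(G,u \right)} = 3 + G^{2}$ ($a{\left(G,u \right)} = -2 + \left(G G + 5\right) = -2 + \left(G^{2} + 5\right) = -2 + \left(5 + G^{2}\right) = 3 + G^{2}$)
$M{\left(x,W \right)} = -16$ ($M{\left(x,W \right)} = -11 - 5 = -16$)
$\left(M{\left(2,a{\left(-1,-6 \right)} \right)} + L{\left(5 \right)} 51\right)^{2} = \left(-16 + \left(-4 + 2 \cdot 5\right) 51\right)^{2} = \left(-16 + \left(-4 + 10\right) 51\right)^{2} = \left(-16 + 6 \cdot 51\right)^{2} = \left(-16 + 306\right)^{2} = 290^{2} = 84100$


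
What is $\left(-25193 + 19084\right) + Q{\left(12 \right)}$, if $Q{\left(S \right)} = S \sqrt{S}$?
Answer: $-6109 + 24 \sqrt{3} \approx -6067.4$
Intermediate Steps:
$Q{\left(S \right)} = S^{\frac{3}{2}}$
$\left(-25193 + 19084\right) + Q{\left(12 \right)} = \left(-25193 + 19084\right) + 12^{\frac{3}{2}} = -6109 + 24 \sqrt{3}$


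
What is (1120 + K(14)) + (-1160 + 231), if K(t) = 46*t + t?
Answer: 849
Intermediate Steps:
K(t) = 47*t
(1120 + K(14)) + (-1160 + 231) = (1120 + 47*14) + (-1160 + 231) = (1120 + 658) - 929 = 1778 - 929 = 849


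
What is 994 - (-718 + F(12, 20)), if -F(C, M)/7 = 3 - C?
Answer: 1649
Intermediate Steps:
F(C, M) = -21 + 7*C (F(C, M) = -7*(3 - C) = -21 + 7*C)
994 - (-718 + F(12, 20)) = 994 - (-718 + (-21 + 7*12)) = 994 - (-718 + (-21 + 84)) = 994 - (-718 + 63) = 994 - 1*(-655) = 994 + 655 = 1649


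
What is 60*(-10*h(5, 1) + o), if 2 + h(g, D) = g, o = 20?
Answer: -600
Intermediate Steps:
h(g, D) = -2 + g
60*(-10*h(5, 1) + o) = 60*(-10*(-2 + 5) + 20) = 60*(-10*3 + 20) = 60*(-30 + 20) = 60*(-10) = -600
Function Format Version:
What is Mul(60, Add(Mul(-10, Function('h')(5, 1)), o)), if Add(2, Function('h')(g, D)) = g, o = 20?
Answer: -600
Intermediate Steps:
Function('h')(g, D) = Add(-2, g)
Mul(60, Add(Mul(-10, Function('h')(5, 1)), o)) = Mul(60, Add(Mul(-10, Add(-2, 5)), 20)) = Mul(60, Add(Mul(-10, 3), 20)) = Mul(60, Add(-30, 20)) = Mul(60, -10) = -600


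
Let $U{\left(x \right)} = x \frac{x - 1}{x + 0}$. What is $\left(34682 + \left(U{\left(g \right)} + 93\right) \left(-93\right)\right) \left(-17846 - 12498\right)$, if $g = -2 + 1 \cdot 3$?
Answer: $-789945352$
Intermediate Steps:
$g = 1$ ($g = -2 + 3 = 1$)
$U{\left(x \right)} = -1 + x$ ($U{\left(x \right)} = x \frac{-1 + x}{x} = -1 + x$)
$\left(34682 + \left(U{\left(g \right)} + 93\right) \left(-93\right)\right) \left(-17846 - 12498\right) = \left(34682 + \left(\left(-1 + 1\right) + 93\right) \left(-93\right)\right) \left(-17846 - 12498\right) = \left(34682 + \left(0 + 93\right) \left(-93\right)\right) \left(-30344\right) = \left(34682 + 93 \left(-93\right)\right) \left(-30344\right) = \left(34682 - 8649\right) \left(-30344\right) = 26033 \left(-30344\right) = -789945352$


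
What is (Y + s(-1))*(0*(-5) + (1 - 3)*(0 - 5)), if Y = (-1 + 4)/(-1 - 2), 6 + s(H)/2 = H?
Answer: -150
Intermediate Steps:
s(H) = -12 + 2*H
Y = -1 (Y = 3/(-3) = 3*(-⅓) = -1)
(Y + s(-1))*(0*(-5) + (1 - 3)*(0 - 5)) = (-1 + (-12 + 2*(-1)))*(0*(-5) + (1 - 3)*(0 - 5)) = (-1 + (-12 - 2))*(0 - 2*(-5)) = (-1 - 14)*(0 + 10) = -15*10 = -150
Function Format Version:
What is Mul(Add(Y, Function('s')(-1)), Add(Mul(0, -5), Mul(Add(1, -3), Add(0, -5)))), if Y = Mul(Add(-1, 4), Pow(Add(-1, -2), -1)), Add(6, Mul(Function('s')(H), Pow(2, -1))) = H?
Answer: -150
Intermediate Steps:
Function('s')(H) = Add(-12, Mul(2, H))
Y = -1 (Y = Mul(3, Pow(-3, -1)) = Mul(3, Rational(-1, 3)) = -1)
Mul(Add(Y, Function('s')(-1)), Add(Mul(0, -5), Mul(Add(1, -3), Add(0, -5)))) = Mul(Add(-1, Add(-12, Mul(2, -1))), Add(Mul(0, -5), Mul(Add(1, -3), Add(0, -5)))) = Mul(Add(-1, Add(-12, -2)), Add(0, Mul(-2, -5))) = Mul(Add(-1, -14), Add(0, 10)) = Mul(-15, 10) = -150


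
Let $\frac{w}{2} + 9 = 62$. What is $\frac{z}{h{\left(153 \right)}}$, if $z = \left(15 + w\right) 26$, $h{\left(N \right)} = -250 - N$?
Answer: $- \frac{242}{31} \approx -7.8064$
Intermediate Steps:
$w = 106$ ($w = -18 + 2 \cdot 62 = -18 + 124 = 106$)
$z = 3146$ ($z = \left(15 + 106\right) 26 = 121 \cdot 26 = 3146$)
$\frac{z}{h{\left(153 \right)}} = \frac{3146}{-250 - 153} = \frac{3146}{-403} = 3146 \left(- \frac{1}{403}\right) = - \frac{242}{31}$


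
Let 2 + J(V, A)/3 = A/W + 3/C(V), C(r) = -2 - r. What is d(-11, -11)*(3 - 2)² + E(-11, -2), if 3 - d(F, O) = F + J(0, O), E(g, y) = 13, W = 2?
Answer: 54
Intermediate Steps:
J(V, A) = -6 + 9/(-2 - V) + 3*A/2 (J(V, A) = -6 + 3*(A/2 + 3/(-2 - V)) = -6 + (9/(-2 - V) + 3*A/2) = -6 + 9/(-2 - V) + 3*A/2)
d(F, O) = 27/2 - F - 3*O/2 (d(F, O) = 3 - (F + 3*(-6 + (-4 + O)*(2 + 0))/(2*(2 + 0))) = 3 - (F + (3/2)*(-6 + (-4 + O)*2)/2) = 3 - (F + (3/2)*(½)*(-6 + (-8 + 2*O))) = 3 - (F + (3/2)*(½)*(-14 + 2*O)) = 3 - (F + (-21/2 + 3*O/2)) = 3 - (-21/2 + F + 3*O/2) = 3 + (21/2 - F - 3*O/2) = 27/2 - F - 3*O/2)
d(-11, -11)*(3 - 2)² + E(-11, -2) = (27/2 - 1*(-11) - 3/2*(-11))*(3 - 2)² + 13 = (27/2 + 11 + 33/2)*1² + 13 = 41*1 + 13 = 41 + 13 = 54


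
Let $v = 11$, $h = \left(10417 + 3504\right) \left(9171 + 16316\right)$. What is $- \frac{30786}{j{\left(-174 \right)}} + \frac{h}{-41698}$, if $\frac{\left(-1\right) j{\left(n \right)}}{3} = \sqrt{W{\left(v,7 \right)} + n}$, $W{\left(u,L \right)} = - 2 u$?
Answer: $- \frac{354804527}{41698} - 733 i \approx -8508.9 - 733.0 i$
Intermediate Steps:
$h = 354804527$ ($h = 13921 \cdot 25487 = 354804527$)
$j{\left(n \right)} = - 3 \sqrt{-22 + n}$ ($j{\left(n \right)} = - 3 \sqrt{\left(-2\right) 11 + n} = - 3 \sqrt{-22 + n}$)
$- \frac{30786}{j{\left(-174 \right)}} + \frac{h}{-41698} = - \frac{30786}{\left(-3\right) \sqrt{-22 - 174}} + \frac{354804527}{-41698} = - \frac{30786}{\left(-3\right) \sqrt{-196}} + 354804527 \left(- \frac{1}{41698}\right) = - \frac{30786}{\left(-3\right) 14 i} - \frac{354804527}{41698} = - \frac{30786}{\left(-42\right) i} - \frac{354804527}{41698} = - 30786 \frac{i}{42} - \frac{354804527}{41698} = - 733 i - \frac{354804527}{41698} = - \frac{354804527}{41698} - 733 i$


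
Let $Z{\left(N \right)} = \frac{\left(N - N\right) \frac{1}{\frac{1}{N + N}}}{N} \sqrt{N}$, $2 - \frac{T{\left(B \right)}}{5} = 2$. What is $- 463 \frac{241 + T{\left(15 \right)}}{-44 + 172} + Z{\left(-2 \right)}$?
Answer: $- \frac{111583}{128} \approx -871.74$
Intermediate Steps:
$T{\left(B \right)} = 0$ ($T{\left(B \right)} = 10 - 10 = 0$)
$Z{\left(N \right)} = 0$ ($Z{\left(N \right)} = \frac{0 \frac{1}{\frac{1}{2 N}}}{N} \sqrt{N} = \frac{0 \frac{1}{\frac{1}{2} \frac{1}{N}}}{N} \sqrt{N} = \frac{0 \cdot 2 N}{N} \sqrt{N} = \frac{0}{N} \sqrt{N} = 0 \sqrt{N} = 0$)
$- 463 \frac{241 + T{\left(15 \right)}}{-44 + 172} + Z{\left(-2 \right)} = - 463 \frac{241 + 0}{-44 + 172} + 0 = - 463 \cdot \frac{241}{128} + 0 = - 463 \cdot 241 \cdot \frac{1}{128} + 0 = \left(-463\right) \frac{241}{128} + 0 = - \frac{111583}{128} + 0 = - \frac{111583}{128}$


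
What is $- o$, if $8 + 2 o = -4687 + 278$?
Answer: $\frac{4417}{2} \approx 2208.5$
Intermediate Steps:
$o = - \frac{4417}{2}$ ($o = -4 + \frac{-4687 + 278}{2} = -4 + \frac{1}{2} \left(-4409\right) = -4 - \frac{4409}{2} = - \frac{4417}{2} \approx -2208.5$)
$- o = \left(-1\right) \left(- \frac{4417}{2}\right) = \frac{4417}{2}$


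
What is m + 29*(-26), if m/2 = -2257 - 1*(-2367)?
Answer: -534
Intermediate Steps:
m = 220 (m = 2*(-2257 - 1*(-2367)) = 2*(-2257 + 2367) = 2*110 = 220)
m + 29*(-26) = 220 + 29*(-26) = 220 - 754 = -534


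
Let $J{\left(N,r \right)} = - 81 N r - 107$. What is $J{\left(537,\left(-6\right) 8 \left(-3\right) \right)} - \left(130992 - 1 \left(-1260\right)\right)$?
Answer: $-6395927$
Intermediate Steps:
$J{\left(N,r \right)} = -107 - 81 N r$ ($J{\left(N,r \right)} = - 81 N r - 107 = -107 - 81 N r$)
$J{\left(537,\left(-6\right) 8 \left(-3\right) \right)} - \left(130992 - 1 \left(-1260\right)\right) = \left(-107 - 43497 \left(-6\right) 8 \left(-3\right)\right) - \left(130992 - 1 \left(-1260\right)\right) = \left(-107 - 43497 \left(\left(-48\right) \left(-3\right)\right)\right) - \left(130992 - -1260\right) = \left(-107 - 43497 \cdot 144\right) - \left(130992 + 1260\right) = \left(-107 - 6263568\right) - 132252 = -6263675 - 132252 = -6395927$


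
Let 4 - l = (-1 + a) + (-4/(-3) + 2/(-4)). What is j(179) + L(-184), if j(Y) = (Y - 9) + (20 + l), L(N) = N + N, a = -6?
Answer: -1007/6 ≈ -167.83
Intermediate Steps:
L(N) = 2*N
l = 61/6 (l = 4 - ((-1 - 6) + (-4/(-3) + 2/(-4))) = 4 - (-7 + (-4*(-⅓) + 2*(-¼))) = 4 - (-7 + (4/3 - ½)) = 4 - (-7 + ⅚) = 4 - 1*(-37/6) = 4 + 37/6 = 61/6 ≈ 10.167)
j(Y) = 127/6 + Y (j(Y) = (Y - 9) + (20 + 61/6) = (-9 + Y) + 181/6 = 127/6 + Y)
j(179) + L(-184) = (127/6 + 179) + 2*(-184) = 1201/6 - 368 = -1007/6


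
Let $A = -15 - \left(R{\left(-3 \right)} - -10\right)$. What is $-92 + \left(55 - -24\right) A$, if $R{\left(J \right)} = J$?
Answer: $-1830$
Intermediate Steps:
$A = -22$ ($A = -15 - \left(-3 - -10\right) = -15 - \left(-3 + 10\right) = -15 - 7 = -22$)
$-92 + \left(55 - -24\right) A = -92 + \left(55 - -24\right) \left(-22\right) = -92 + \left(55 + 24\right) \left(-22\right) = -92 + 79 \left(-22\right) = -92 - 1738 = -1830$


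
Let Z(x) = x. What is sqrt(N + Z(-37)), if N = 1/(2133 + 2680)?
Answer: 4*I*sqrt(53568690)/4813 ≈ 6.0827*I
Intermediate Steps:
N = 1/4813 ≈ 0.00020777
sqrt(N + Z(-37)) = sqrt(1/4813 - 37) = sqrt(-178080/4813) = 4*I*sqrt(53568690)/4813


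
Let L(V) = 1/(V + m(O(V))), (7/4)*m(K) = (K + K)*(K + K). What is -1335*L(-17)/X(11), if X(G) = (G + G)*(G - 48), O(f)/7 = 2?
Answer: 1335/350834 ≈ 0.0038052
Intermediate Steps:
O(f) = 14 (O(f) = 7*2 = 14)
m(K) = 16*K²/7 (m(K) = 4*((K + K)*(K + K))/7 = 4*((2*K)*(2*K))/7 = 4*(4*K²)/7 = 16*K²/7)
L(V) = 1/(448 + V) (L(V) = 1/(V + (16/7)*14²) = 1/(V + (16/7)*196) = 1/(V + 448) = 1/(448 + V))
X(G) = 2*G*(-48 + G) (X(G) = (2*G)*(-48 + G) = 2*G*(-48 + G))
-1335*L(-17)/X(11) = -1335/((448 - 17)*(2*11*(-48 + 11))) = -1335/(431*(2*11*(-37))) = -1335/(431*(-814)) = -1335*(-1)/(431*814) = -1335*(-1/350834) = 1335/350834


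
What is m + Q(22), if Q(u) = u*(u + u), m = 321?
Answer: 1289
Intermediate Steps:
Q(u) = 2*u² (Q(u) = u*(2*u) = 2*u²)
m + Q(22) = 321 + 2*22² = 321 + 2*484 = 321 + 968 = 1289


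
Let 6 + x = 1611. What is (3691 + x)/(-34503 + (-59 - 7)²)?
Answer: -5296/30147 ≈ -0.17567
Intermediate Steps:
x = 1605 (x = -6 + 1611 = 1605)
(3691 + x)/(-34503 + (-59 - 7)²) = (3691 + 1605)/(-34503 + (-59 - 7)²) = 5296/(-34503 + (-66)²) = 5296/(-34503 + 4356) = 5296/(-30147) = 5296*(-1/30147) = -5296/30147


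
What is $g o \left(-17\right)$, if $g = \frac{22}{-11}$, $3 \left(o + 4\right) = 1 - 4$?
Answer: $-170$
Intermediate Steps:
$o = -5$ ($o = -4 + \frac{1 - 4}{3} = -4 + \frac{1}{3} \left(-3\right) = -4 - 1 = -5$)
$g = -2$ ($g = 22 \left(- \frac{1}{11}\right) = -2$)
$g o \left(-17\right) = \left(-2\right) \left(-5\right) \left(-17\right) = 10 \left(-17\right) = -170$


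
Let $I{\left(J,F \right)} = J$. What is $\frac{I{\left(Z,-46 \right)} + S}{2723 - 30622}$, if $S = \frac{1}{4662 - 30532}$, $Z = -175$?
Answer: $\frac{196837}{31380310} \approx 0.0062726$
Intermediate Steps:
$S = - \frac{1}{25870}$ ($S = \frac{1}{-25870} = - \frac{1}{25870} \approx -3.8655 \cdot 10^{-5}$)
$\frac{I{\left(Z,-46 \right)} + S}{2723 - 30622} = \frac{-175 - \frac{1}{25870}}{2723 - 30622} = - \frac{4527251}{25870 \left(-27899\right)} = \left(- \frac{4527251}{25870}\right) \left(- \frac{1}{27899}\right) = \frac{196837}{31380310}$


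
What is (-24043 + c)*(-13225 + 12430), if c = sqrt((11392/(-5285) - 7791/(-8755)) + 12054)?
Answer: 19114185 - 795*sqrt(41286479445539419)/1850807 ≈ 1.9027e+7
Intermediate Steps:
c = sqrt(41286479445539419)/1850807 (c = sqrt((11392*(-1/5285) - 7791*(-1/8755)) + 12054) = sqrt((-11392/5285 + 7791/8755) + 12054) = sqrt(-2342461/1850807 + 12054) = sqrt(22307285117/1850807) = sqrt(41286479445539419)/1850807 ≈ 109.78)
(-24043 + c)*(-13225 + 12430) = (-24043 + sqrt(41286479445539419)/1850807)*(-13225 + 12430) = (-24043 + sqrt(41286479445539419)/1850807)*(-795) = 19114185 - 795*sqrt(41286479445539419)/1850807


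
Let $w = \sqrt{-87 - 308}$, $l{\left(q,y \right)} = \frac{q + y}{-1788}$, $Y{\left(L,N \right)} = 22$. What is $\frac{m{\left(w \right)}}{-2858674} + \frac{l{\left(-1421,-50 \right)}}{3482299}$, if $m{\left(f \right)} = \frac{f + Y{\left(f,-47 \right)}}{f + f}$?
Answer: $\frac{272983537}{4449776652352122} + \frac{11 i \sqrt{395}}{1129176230} \approx 6.1348 \cdot 10^{-8} + 1.9361 \cdot 10^{-7} i$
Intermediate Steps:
$l{\left(q,y \right)} = - \frac{q}{1788} - \frac{y}{1788}$ ($l{\left(q,y \right)} = \left(q + y\right) \left(- \frac{1}{1788}\right) = - \frac{q}{1788} - \frac{y}{1788}$)
$w = i \sqrt{395}$ ($w = \sqrt{-395} = i \sqrt{395} \approx 19.875 i$)
$m{\left(f \right)} = \frac{22 + f}{2 f}$ ($m{\left(f \right)} = \frac{f + 22}{f + f} = \frac{22 + f}{2 f}$)
$\frac{m{\left(w \right)}}{-2858674} + \frac{l{\left(-1421,-50 \right)}}{3482299} = \frac{\frac{1}{2} \frac{1}{i \sqrt{395}} \left(22 + i \sqrt{395}\right)}{-2858674} + \frac{\left(- \frac{1}{1788}\right) \left(-1421\right) - - \frac{25}{894}}{3482299} = \frac{- \frac{i \sqrt{395}}{395} \left(22 + i \sqrt{395}\right)}{2} \left(- \frac{1}{2858674}\right) + \left(\frac{1421}{1788} + \frac{25}{894}\right) \frac{1}{3482299} = - \frac{i \sqrt{395} \left(22 + i \sqrt{395}\right)}{790} \left(- \frac{1}{2858674}\right) + \frac{1471}{1788} \cdot \frac{1}{3482299} = \frac{i \sqrt{395} \left(22 + i \sqrt{395}\right)}{2258352460} + \frac{1471}{6226350612} = \frac{1471}{6226350612} + \frac{i \sqrt{395} \left(22 + i \sqrt{395}\right)}{2258352460}$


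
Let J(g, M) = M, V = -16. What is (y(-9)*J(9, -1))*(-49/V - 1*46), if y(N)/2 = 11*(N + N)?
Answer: -68013/4 ≈ -17003.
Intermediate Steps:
y(N) = 44*N (y(N) = 2*(11*(N + N)) = 2*(11*(2*N)) = 2*(22*N) = 44*N)
(y(-9)*J(9, -1))*(-49/V - 1*46) = ((44*(-9))*(-1))*(-49/(-16) - 1*46) = (-396*(-1))*(-49*(-1/16) - 46) = 396*(49/16 - 46) = 396*(-687/16) = -68013/4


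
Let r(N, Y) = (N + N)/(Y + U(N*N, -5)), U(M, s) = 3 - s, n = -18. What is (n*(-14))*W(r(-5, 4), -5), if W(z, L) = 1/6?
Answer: 42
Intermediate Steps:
r(N, Y) = 2*N/(8 + Y) (r(N, Y) = (N + N)/(Y + (3 - 1*(-5))) = (2*N)/(Y + (3 + 5)) = (2*N)/(Y + 8) = (2*N)/(8 + Y) = 2*N/(8 + Y))
W(z, L) = ⅙
(n*(-14))*W(r(-5, 4), -5) = -18*(-14)*(⅙) = 252*(⅙) = 42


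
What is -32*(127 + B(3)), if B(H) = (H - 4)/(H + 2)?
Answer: -20288/5 ≈ -4057.6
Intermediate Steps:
B(H) = (-4 + H)/(2 + H)
-32*(127 + B(3)) = -32*(127 + (-4 + 3)/(2 + 3)) = -32*(127 - 1/5) = -32*(127 + (⅕)*(-1)) = -32*(127 - ⅕) = -32*634/5 = -20288/5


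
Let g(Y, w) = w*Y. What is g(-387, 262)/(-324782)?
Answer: 50697/162391 ≈ 0.31219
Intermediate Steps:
g(Y, w) = Y*w
g(-387, 262)/(-324782) = -387*262/(-324782) = -101394*(-1/324782) = 50697/162391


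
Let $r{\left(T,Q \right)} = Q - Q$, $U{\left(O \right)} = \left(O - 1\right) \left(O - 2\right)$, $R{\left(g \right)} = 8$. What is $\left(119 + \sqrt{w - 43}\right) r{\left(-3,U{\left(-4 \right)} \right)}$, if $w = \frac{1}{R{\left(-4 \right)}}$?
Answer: $0$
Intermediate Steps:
$U{\left(O \right)} = \left(-1 + O\right) \left(-2 + O\right)$
$r{\left(T,Q \right)} = 0$
$w = \frac{1}{8} \approx 0.125$
$\left(119 + \sqrt{w - 43}\right) r{\left(-3,U{\left(-4 \right)} \right)} = \left(119 + \sqrt{\frac{1}{8} - 43}\right) 0 = \left(119 + \sqrt{- \frac{343}{8}}\right) 0 = \left(119 + \frac{7 i \sqrt{14}}{4}\right) 0 = 0$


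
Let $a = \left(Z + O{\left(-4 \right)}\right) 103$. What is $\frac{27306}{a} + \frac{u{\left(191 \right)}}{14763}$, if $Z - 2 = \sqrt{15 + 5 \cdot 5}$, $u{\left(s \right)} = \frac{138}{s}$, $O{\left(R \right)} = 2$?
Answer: $- \frac{4277530223}{96810833} + \frac{4551 \sqrt{10}}{206} \approx 25.677$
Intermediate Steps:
$Z = 2 + 2 \sqrt{10}$ ($Z = 2 + \sqrt{15 + 5 \cdot 5} = 2 + \sqrt{15 + 25} = 2 + \sqrt{40} = 2 + 2 \sqrt{10} \approx 8.3246$)
$a = 412 + 206 \sqrt{10}$ ($a = \left(\left(2 + 2 \sqrt{10}\right) + 2\right) 103 = \left(4 + 2 \sqrt{10}\right) 103 = 412 + 206 \sqrt{10} \approx 1063.4$)
$\frac{27306}{a} + \frac{u{\left(191 \right)}}{14763} = \frac{27306}{412 + 206 \sqrt{10}} + \frac{138 \cdot \frac{1}{191}}{14763} = \frac{27306}{412 + 206 \sqrt{10}} + 138 \cdot \frac{1}{191} \cdot \frac{1}{14763} = \frac{27306}{412 + 206 \sqrt{10}} + \frac{138}{191} \cdot \frac{1}{14763} = \frac{27306}{412 + 206 \sqrt{10}} + \frac{46}{939911} = \frac{46}{939911} + \frac{27306}{412 + 206 \sqrt{10}}$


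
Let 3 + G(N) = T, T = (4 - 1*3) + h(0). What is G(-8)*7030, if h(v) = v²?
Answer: -14060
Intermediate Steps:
T = 1 (T = (4 - 1*3) + 0² = (4 - 3) + 0 = 1 + 0 = 1)
G(N) = -2 (G(N) = -3 + 1 = -2)
G(-8)*7030 = -2*7030 = -14060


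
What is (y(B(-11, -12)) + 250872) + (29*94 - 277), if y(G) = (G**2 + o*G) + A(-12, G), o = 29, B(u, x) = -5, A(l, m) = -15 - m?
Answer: 253191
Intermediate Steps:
y(G) = -15 + G**2 + 28*G (y(G) = (G**2 + 29*G) + (-15 - G) = -15 + G**2 + 28*G)
(y(B(-11, -12)) + 250872) + (29*94 - 277) = ((-15 + (-5)**2 + 28*(-5)) + 250872) + (29*94 - 277) = ((-15 + 25 - 140) + 250872) + (2726 - 277) = (-130 + 250872) + 2449 = 250742 + 2449 = 253191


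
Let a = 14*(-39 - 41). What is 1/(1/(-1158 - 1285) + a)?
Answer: -2443/2736161 ≈ -0.00089286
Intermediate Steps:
a = -1120 (a = 14*(-80) = -1120)
1/(1/(-1158 - 1285) + a) = 1/(1/(-1158 - 1285) - 1120) = 1/(1/(-2443) - 1120) = 1/(-1/2443 - 1120) = 1/(-2736161/2443) = -2443/2736161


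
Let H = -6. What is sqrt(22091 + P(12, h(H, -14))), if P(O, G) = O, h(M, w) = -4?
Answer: 31*sqrt(23) ≈ 148.67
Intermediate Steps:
sqrt(22091 + P(12, h(H, -14))) = sqrt(22091 + 12) = sqrt(22103) = 31*sqrt(23)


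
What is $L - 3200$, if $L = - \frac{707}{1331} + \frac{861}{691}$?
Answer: $- \frac{2942449746}{919721} \approx -3199.3$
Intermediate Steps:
$L = \frac{657454}{919721}$ ($L = \left(-707\right) \frac{1}{1331} + 861 \cdot \frac{1}{691} = - \frac{707}{1331} + \frac{861}{691} = \frac{657454}{919721} \approx 0.71484$)
$L - 3200 = \frac{657454}{919721} - 3200 = - \frac{2942449746}{919721}$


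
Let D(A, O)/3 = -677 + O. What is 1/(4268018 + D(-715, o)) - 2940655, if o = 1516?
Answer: -12558170100424/4270535 ≈ -2.9407e+6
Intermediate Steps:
D(A, O) = -2031 + 3*O (D(A, O) = 3*(-677 + O) = -2031 + 3*O)
1/(4268018 + D(-715, o)) - 2940655 = 1/(4268018 + (-2031 + 3*1516)) - 2940655 = 1/(4268018 + (-2031 + 4548)) - 2940655 = 1/(4268018 + 2517) - 2940655 = 1/4270535 - 2940655 = -12558170100424/4270535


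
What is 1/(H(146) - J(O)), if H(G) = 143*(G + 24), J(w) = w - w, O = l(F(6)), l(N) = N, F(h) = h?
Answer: 1/24310 ≈ 4.1135e-5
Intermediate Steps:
O = 6
J(w) = 0
H(G) = 3432 + 143*G (H(G) = 143*(24 + G) = 3432 + 143*G)
1/(H(146) - J(O)) = 1/((3432 + 143*146) - 1*0) = 1/((3432 + 20878) + 0) = 1/(24310 + 0) = 1/24310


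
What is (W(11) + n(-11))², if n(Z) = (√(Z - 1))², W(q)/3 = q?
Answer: 441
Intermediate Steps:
W(q) = 3*q
n(Z) = -1 + Z (n(Z) = (√(-1 + Z))² = -1 + Z)
(W(11) + n(-11))² = (3*11 + (-1 - 11))² = (33 - 12)² = 21² = 441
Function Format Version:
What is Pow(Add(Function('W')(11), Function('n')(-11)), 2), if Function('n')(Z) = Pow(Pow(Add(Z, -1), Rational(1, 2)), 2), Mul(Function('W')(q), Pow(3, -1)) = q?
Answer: 441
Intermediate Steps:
Function('W')(q) = Mul(3, q)
Function('n')(Z) = Add(-1, Z) (Function('n')(Z) = Pow(Pow(Add(-1, Z), Rational(1, 2)), 2) = Add(-1, Z))
Pow(Add(Function('W')(11), Function('n')(-11)), 2) = Pow(Add(Mul(3, 11), Add(-1, -11)), 2) = Pow(Add(33, -12), 2) = Pow(21, 2) = 441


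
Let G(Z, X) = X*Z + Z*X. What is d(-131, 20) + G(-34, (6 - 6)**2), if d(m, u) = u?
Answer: 20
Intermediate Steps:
G(Z, X) = 2*X*Z (G(Z, X) = X*Z + X*Z = 2*X*Z)
d(-131, 20) + G(-34, (6 - 6)**2) = 20 + 2*(6 - 6)**2*(-34) = 20 + 2*0**2*(-34) = 20 + 2*0*(-34) = 20 + 0 = 20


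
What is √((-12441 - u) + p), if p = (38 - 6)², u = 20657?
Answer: I*√32074 ≈ 179.09*I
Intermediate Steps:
p = 1024 (p = 32² = 1024)
√((-12441 - u) + p) = √((-12441 - 1*20657) + 1024) = √((-12441 - 20657) + 1024) = √(-33098 + 1024) = √(-32074) = I*√32074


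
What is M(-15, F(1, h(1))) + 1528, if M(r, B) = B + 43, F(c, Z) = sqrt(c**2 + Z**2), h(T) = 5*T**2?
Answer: 1571 + sqrt(26) ≈ 1576.1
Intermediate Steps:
F(c, Z) = sqrt(Z**2 + c**2)
M(r, B) = 43 + B
M(-15, F(1, h(1))) + 1528 = (43 + sqrt((5*1**2)**2 + 1**2)) + 1528 = (43 + sqrt((5*1)**2 + 1)) + 1528 = (43 + sqrt(5**2 + 1)) + 1528 = (43 + sqrt(25 + 1)) + 1528 = (43 + sqrt(26)) + 1528 = 1571 + sqrt(26)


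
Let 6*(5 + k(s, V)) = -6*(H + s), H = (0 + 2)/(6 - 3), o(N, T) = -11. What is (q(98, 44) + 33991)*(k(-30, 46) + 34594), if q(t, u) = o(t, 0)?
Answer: 3528992900/3 ≈ 1.1763e+9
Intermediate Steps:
q(t, u) = -11
H = ⅔ (H = 2/3 = 2*(⅓) = ⅔ ≈ 0.66667)
k(s, V) = -17/3 - s (k(s, V) = -5 + (-6*(⅔ + s))/6 = -5 + (-4 - 6*s)/6 = -5 + (-⅔ - s) = -17/3 - s)
(q(98, 44) + 33991)*(k(-30, 46) + 34594) = (-11 + 33991)*((-17/3 - 1*(-30)) + 34594) = 33980*((-17/3 + 30) + 34594) = 33980*(73/3 + 34594) = 33980*(103855/3) = 3528992900/3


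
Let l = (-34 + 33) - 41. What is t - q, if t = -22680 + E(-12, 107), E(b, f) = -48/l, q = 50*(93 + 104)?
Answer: -227702/7 ≈ -32529.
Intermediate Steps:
l = -42 (l = -1 - 41 = -42)
q = 9850 (q = 50*197 = 9850)
E(b, f) = 8/7 (E(b, f) = -48/(-42) = -48*(-1/42) = 8/7)
t = -158752/7 (t = -22680 + 8/7 = -158752/7 ≈ -22679.)
t - q = -158752/7 - 1*9850 = -158752/7 - 9850 = -227702/7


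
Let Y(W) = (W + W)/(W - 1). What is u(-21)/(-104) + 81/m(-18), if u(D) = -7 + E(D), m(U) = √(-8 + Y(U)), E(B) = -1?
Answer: 1/13 - 81*I*√551/58 ≈ 0.076923 - 32.782*I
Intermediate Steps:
Y(W) = 2*W/(-1 + W) (Y(W) = (2*W)/(-1 + W) = 2*W/(-1 + W))
m(U) = √(-8 + 2*U/(-1 + U))
u(D) = -8 (u(D) = -7 - 1 = -8)
u(-21)/(-104) + 81/m(-18) = -8/(-104) + 81/((√2*√((4 - 3*(-18))/(-1 - 18)))) = -8*(-1/104) + 81/((√2*√((4 + 54)/(-19)))) = 1/13 + 81/((√2*√(-1/19*58))) = 1/13 + 81/((√2*√(-58/19))) = 1/13 + 81/((√2*(I*√1102/19))) = 1/13 + 81/((2*I*√551/19)) = 1/13 + 81*(-I*√551/58) = 1/13 - 81*I*√551/58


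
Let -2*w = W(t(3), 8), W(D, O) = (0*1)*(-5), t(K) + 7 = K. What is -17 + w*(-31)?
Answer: -17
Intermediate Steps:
t(K) = -7 + K
W(D, O) = 0 (W(D, O) = 0*(-5) = 0)
w = 0 (w = -½*0 = 0)
-17 + w*(-31) = -17 + 0*(-31) = -17 + 0 = -17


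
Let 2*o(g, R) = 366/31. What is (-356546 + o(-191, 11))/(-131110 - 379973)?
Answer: 11052743/15843573 ≈ 0.69762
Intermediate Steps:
o(g, R) = 183/31 (o(g, R) = (366/31)/2 = (366*(1/31))/2 = (½)*(366/31) = 183/31)
(-356546 + o(-191, 11))/(-131110 - 379973) = (-356546 + 183/31)/(-131110 - 379973) = -11052743/31/(-511083) = -11052743/31*(-1/511083) = 11052743/15843573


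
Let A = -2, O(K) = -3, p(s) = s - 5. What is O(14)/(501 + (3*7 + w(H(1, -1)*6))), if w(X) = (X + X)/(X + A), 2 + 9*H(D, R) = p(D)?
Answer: -9/1570 ≈ -0.0057325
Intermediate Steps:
p(s) = -5 + s
H(D, R) = -7/9 + D/9 (H(D, R) = -2/9 + (-5 + D)/9 = -2/9 + (-5/9 + D/9) = -7/9 + D/9)
w(X) = 2*X/(-2 + X) (w(X) = (X + X)/(X - 2) = (2*X)/(-2 + X) = 2*X/(-2 + X))
O(14)/(501 + (3*7 + w(H(1, -1)*6))) = -3/(501 + (3*7 + 2*((-7/9 + (⅑)*1)*6)/(-2 + (-7/9 + (⅑)*1)*6))) = -3/(501 + (21 + 2*((-7/9 + ⅑)*6)/(-2 + (-7/9 + ⅑)*6))) = -3/(501 + (21 + 2*(-⅔*6)/(-2 - ⅔*6))) = -3/(501 + (21 + 2*(-4)/(-2 - 4))) = -3/(501 + (21 + 2*(-4)/(-6))) = -3/(501 + (21 + 2*(-4)*(-⅙))) = -3/(501 + (21 + 4/3)) = -3/(501 + 67/3) = -3/1570/3 = -3*3/1570 = -9/1570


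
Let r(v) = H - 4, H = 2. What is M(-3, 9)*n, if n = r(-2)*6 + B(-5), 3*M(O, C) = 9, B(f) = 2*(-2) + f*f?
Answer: 27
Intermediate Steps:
B(f) = -4 + f²
r(v) = -2 (r(v) = 2 - 4 = -2)
M(O, C) = 3 (M(O, C) = (⅓)*9 = 3)
n = 9 (n = -2*6 + (-4 + (-5)²) = -12 + (-4 + 25) = -12 + 21 = 9)
M(-3, 9)*n = 3*9 = 27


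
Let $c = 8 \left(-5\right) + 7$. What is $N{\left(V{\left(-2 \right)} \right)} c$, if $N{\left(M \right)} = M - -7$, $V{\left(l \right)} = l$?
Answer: $-165$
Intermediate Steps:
$N{\left(M \right)} = 7 + M$ ($N{\left(M \right)} = M + 7 = 7 + M$)
$c = -33$ ($c = -40 + 7 = -33$)
$N{\left(V{\left(-2 \right)} \right)} c = \left(7 - 2\right) \left(-33\right) = 5 \left(-33\right) = -165$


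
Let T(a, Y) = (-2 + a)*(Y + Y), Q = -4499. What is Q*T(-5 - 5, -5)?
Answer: -539880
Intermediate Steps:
T(a, Y) = 2*Y*(-2 + a) (T(a, Y) = (-2 + a)*(2*Y) = 2*Y*(-2 + a))
Q*T(-5 - 5, -5) = -8998*(-5)*(-2 + (-5 - 5)) = -8998*(-5)*(-2 - 10) = -8998*(-5)*(-12) = -4499*120 = -539880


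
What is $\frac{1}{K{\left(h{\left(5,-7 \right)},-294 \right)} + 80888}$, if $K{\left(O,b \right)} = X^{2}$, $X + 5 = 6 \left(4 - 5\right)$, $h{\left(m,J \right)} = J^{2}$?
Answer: $\frac{1}{81009} \approx 1.2344 \cdot 10^{-5}$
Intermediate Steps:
$X = -11$ ($X = -5 + 6 \left(4 - 5\right) = -5 + 6 \left(-1\right) = -5 - 6 = -11$)
$K{\left(O,b \right)} = 121$ ($K{\left(O,b \right)} = \left(-11\right)^{2} = 121$)
$\frac{1}{K{\left(h{\left(5,-7 \right)},-294 \right)} + 80888} = \frac{1}{121 + 80888} = \frac{1}{81009}$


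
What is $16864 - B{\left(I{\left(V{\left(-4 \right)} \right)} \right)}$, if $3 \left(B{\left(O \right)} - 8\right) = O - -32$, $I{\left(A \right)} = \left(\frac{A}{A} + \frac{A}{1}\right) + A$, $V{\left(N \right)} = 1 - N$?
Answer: $\frac{50525}{3} \approx 16842.0$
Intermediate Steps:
$I{\left(A \right)} = 1 + 2 A$ ($I{\left(A \right)} = \left(1 + A 1\right) + A = \left(1 + A\right) + A = 1 + 2 A$)
$B{\left(O \right)} = \frac{56}{3} + \frac{O}{3}$ ($B{\left(O \right)} = 8 + \frac{O - -32}{3} = 8 + \frac{O + 32}{3} = 8 + \frac{32 + O}{3} = 8 + \left(\frac{32}{3} + \frac{O}{3}\right) = \frac{56}{3} + \frac{O}{3}$)
$16864 - B{\left(I{\left(V{\left(-4 \right)} \right)} \right)} = 16864 - \left(\frac{56}{3} + \frac{1 + 2 \left(1 - -4\right)}{3}\right) = 16864 - \left(\frac{56}{3} + \frac{1 + 2 \left(1 + 4\right)}{3}\right) = 16864 - \left(\frac{56}{3} + \frac{1 + 2 \cdot 5}{3}\right) = 16864 - \left(\frac{56}{3} + \frac{1 + 10}{3}\right) = 16864 - \left(\frac{56}{3} + \frac{1}{3} \cdot 11\right) = 16864 - \left(\frac{56}{3} + \frac{11}{3}\right) = 16864 - \frac{67}{3} = \frac{50525}{3}$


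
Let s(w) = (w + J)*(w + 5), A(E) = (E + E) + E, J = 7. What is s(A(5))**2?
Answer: 193600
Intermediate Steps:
A(E) = 3*E (A(E) = 2*E + E = 3*E)
s(w) = (5 + w)*(7 + w) (s(w) = (w + 7)*(w + 5) = (7 + w)*(5 + w) = (5 + w)*(7 + w))
s(A(5))**2 = (35 + (3*5)**2 + 12*(3*5))**2 = (35 + 15**2 + 12*15)**2 = (35 + 225 + 180)**2 = 440**2 = 193600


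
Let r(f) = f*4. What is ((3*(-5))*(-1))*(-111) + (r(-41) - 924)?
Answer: -2753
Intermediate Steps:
r(f) = 4*f
((3*(-5))*(-1))*(-111) + (r(-41) - 924) = ((3*(-5))*(-1))*(-111) + (4*(-41) - 924) = -15*(-1)*(-111) + (-164 - 924) = 15*(-111) - 1088 = -1665 - 1088 = -2753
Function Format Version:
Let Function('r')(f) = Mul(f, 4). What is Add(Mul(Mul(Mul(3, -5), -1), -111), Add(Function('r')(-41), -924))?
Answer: -2753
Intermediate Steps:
Function('r')(f) = Mul(4, f)
Add(Mul(Mul(Mul(3, -5), -1), -111), Add(Function('r')(-41), -924)) = Add(Mul(Mul(Mul(3, -5), -1), -111), Add(Mul(4, -41), -924)) = Add(Mul(Mul(-15, -1), -111), Add(-164, -924)) = Add(Mul(15, -111), -1088) = Add(-1665, -1088) = -2753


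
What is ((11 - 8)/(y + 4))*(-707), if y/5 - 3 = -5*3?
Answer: 303/8 ≈ 37.875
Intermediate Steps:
y = -60 (y = 15 + 5*(-5*3) = 15 + 5*(-15) = 15 - 75 = -60)
((11 - 8)/(y + 4))*(-707) = ((11 - 8)/(-60 + 4))*(-707) = (3/(-56))*(-707) = (3*(-1/56))*(-707) = -3/56*(-707) = 303/8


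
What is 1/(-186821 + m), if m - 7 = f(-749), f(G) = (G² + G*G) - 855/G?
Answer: 749/700456667 ≈ 1.0693e-6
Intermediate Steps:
f(G) = -855/G + 2*G² (f(G) = (G² + G²) - 855/G = 2*G² - 855/G = -855/G + 2*G²)
m = 840385596/749 (m = 7 + (-855 + 2*(-749)³)/(-749) = 7 - (-855 + 2*(-420189749))/749 = 7 - (-855 - 840379498)/749 = 7 - 1/749*(-840380353) = 7 + 840380353/749 = 840385596/749 ≈ 1.1220e+6)
1/(-186821 + m) = 1/(-186821 + 840385596/749) = 1/(700456667/749) = 749/700456667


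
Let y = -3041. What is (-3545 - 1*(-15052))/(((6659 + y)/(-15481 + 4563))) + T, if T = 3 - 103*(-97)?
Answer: -44737567/1809 ≈ -24731.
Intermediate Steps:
T = 9994 (T = 3 + 9991 = 9994)
(-3545 - 1*(-15052))/(((6659 + y)/(-15481 + 4563))) + T = (-3545 - 1*(-15052))/(((6659 - 3041)/(-15481 + 4563))) + 9994 = (-3545 + 15052)/((3618/(-10918))) + 9994 = 11507/((3618*(-1/10918))) + 9994 = 11507/(-1809/5459) + 9994 = 11507*(-5459/1809) + 9994 = -62816713/1809 + 9994 = -44737567/1809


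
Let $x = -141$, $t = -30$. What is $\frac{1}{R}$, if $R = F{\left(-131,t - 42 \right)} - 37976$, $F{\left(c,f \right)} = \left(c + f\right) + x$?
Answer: $- \frac{1}{38320} \approx -2.6096 \cdot 10^{-5}$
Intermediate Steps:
$F{\left(c,f \right)} = -141 + c + f$ ($F{\left(c,f \right)} = \left(c + f\right) - 141 = -141 + c + f$)
$R = -38320$ ($R = \left(-141 - 131 - 72\right) - 37976 = -344 - 37976 = -38320$)
$\frac{1}{R} = \frac{1}{-38320} = - \frac{1}{38320}$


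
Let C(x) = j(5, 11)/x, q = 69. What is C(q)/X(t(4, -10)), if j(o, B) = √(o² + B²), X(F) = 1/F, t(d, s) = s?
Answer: -10*√146/69 ≈ -1.7512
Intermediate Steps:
j(o, B) = √(B² + o²)
C(x) = √146/x (C(x) = √(11² + 5²)/x = √(121 + 25)/x = √146/x)
C(q)/X(t(4, -10)) = (√146/69)/(1/(-10)) = (√146*(1/69))/(-⅒) = (√146/69)*(-10) = -10*√146/69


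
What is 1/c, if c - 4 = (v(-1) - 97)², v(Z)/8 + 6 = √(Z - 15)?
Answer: 4001/97263685 + 1856*I/97263685 ≈ 4.1136e-5 + 1.9082e-5*I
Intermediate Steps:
v(Z) = -48 + 8*√(-15 + Z) (v(Z) = -48 + 8*√(Z - 15) = -48 + 8*√(-15 + Z))
c = 4 + (-145 + 32*I)² (c = 4 + ((-48 + 8*√(-15 - 1)) - 97)² = 4 + ((-48 + 8*√(-16)) - 97)² = 4 + ((-48 + 8*(4*I)) - 97)² = 4 + ((-48 + 32*I) - 97)² = 4 + (-145 + 32*I)² ≈ 20005.0 - 9280.0*I)
1/c = 1/(20005 - 9280*I) = (20005 + 9280*I)/486318425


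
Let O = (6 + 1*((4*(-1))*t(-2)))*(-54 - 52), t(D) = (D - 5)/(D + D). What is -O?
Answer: -106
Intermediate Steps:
t(D) = (-5 + D)/(2*D) (t(D) = (-5 + D)/((2*D)) = (-5 + D)*(1/(2*D)) = (-5 + D)/(2*D))
O = 106 (O = (6 + 1*((4*(-1))*((1/2)*(-5 - 2)/(-2))))*(-54 - 52) = (6 + 1*(-2*(-1)*(-7)/2))*(-106) = (6 + 1*(-4*7/4))*(-106) = (6 + 1*(-7))*(-106) = (6 - 7)*(-106) = -1*(-106) = 106)
-O = -1*106 = -106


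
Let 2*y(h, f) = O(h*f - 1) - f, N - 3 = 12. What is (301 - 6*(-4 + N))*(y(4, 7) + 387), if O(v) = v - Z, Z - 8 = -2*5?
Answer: 93530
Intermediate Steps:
Z = -2 (Z = 8 - 2*5 = 8 - 10 = -2)
N = 15 (N = 3 + 12 = 15)
O(v) = 2 + v (O(v) = v - 1*(-2) = v + 2 = 2 + v)
y(h, f) = ½ - f/2 + f*h/2 (y(h, f) = ((2 + (h*f - 1)) - f)/2 = ((2 + (f*h - 1)) - f)/2 = ((2 + (-1 + f*h)) - f)/2 = ((1 + f*h) - f)/2 = (1 - f + f*h)/2 = ½ - f/2 + f*h/2)
(301 - 6*(-4 + N))*(y(4, 7) + 387) = (301 - 6*(-4 + 15))*((½ - ½*7 + (½)*7*4) + 387) = (301 - 6*11)*((½ - 7/2 + 14) + 387) = (301 - 66)*(11 + 387) = 235*398 = 93530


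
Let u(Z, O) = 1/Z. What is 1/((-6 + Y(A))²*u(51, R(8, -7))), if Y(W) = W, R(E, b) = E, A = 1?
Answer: 51/25 ≈ 2.0400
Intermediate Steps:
1/((-6 + Y(A))²*u(51, R(8, -7))) = 1/((-6 + 1)²/51) = 1/((-5)²*(1/51)) = 1/(25*(1/51)) = 1/(25/51) = 51/25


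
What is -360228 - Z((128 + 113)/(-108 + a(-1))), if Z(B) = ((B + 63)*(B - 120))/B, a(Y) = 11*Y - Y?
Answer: -10347750257/28438 ≈ -3.6387e+5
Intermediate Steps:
a(Y) = 10*Y
Z(B) = (-120 + B)*(63 + B)/B (Z(B) = ((63 + B)*(-120 + B))/B = ((-120 + B)*(63 + B))/B = (-120 + B)*(63 + B)/B)
-360228 - Z((128 + 113)/(-108 + a(-1))) = -360228 - (-57 + (128 + 113)/(-108 + 10*(-1)) - 7560*(-108 + 10*(-1))/(128 + 113)) = -360228 - (-57 + 241/(-108 - 10) - 7560/(241/(-108 - 10))) = -360228 - (-57 + 241/(-118) - 7560/(241/(-118))) = -360228 - (-57 + 241*(-1/118) - 7560/(241*(-1/118))) = -360228 - (-57 - 241/118 - 7560/(-241/118)) = -360228 - (-57 - 241/118 - 7560*(-118/241)) = -360228 - (-57 - 241/118 + 892080/241) = -360228 - 1*103586393/28438 = -360228 - 103586393/28438 = -10347750257/28438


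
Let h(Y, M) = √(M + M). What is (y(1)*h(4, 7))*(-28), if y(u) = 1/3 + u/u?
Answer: -112*√14/3 ≈ -139.69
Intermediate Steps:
h(Y, M) = √2*√M (h(Y, M) = √(2*M) = √2*√M)
y(u) = 4/3 (y(u) = 1*(⅓) + 1 = ⅓ + 1 = 4/3)
(y(1)*h(4, 7))*(-28) = (4*(√2*√7)/3)*(-28) = (4*√14/3)*(-28) = -112*√14/3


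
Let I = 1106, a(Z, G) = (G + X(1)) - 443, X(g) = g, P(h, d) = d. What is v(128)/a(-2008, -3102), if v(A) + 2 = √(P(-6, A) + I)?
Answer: 1/1772 - √1234/3544 ≈ -0.0093477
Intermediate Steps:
a(Z, G) = -442 + G (a(Z, G) = (G + 1) - 443 = (1 + G) - 443 = -442 + G)
v(A) = -2 + √(1106 + A) (v(A) = -2 + √(A + 1106) = -2 + √(1106 + A))
v(128)/a(-2008, -3102) = (-2 + √(1106 + 128))/(-442 - 3102) = (-2 + √1234)/(-3544) = (-2 + √1234)*(-1/3544) = 1/1772 - √1234/3544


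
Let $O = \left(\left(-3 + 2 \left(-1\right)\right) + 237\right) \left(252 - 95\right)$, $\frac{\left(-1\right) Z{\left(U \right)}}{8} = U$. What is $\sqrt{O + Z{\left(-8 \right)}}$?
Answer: $2 \sqrt{9122} \approx 191.02$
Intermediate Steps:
$Z{\left(U \right)} = - 8 U$
$O = 36424$ ($O = \left(\left(-3 - 2\right) + 237\right) \left(252 - 95\right) = \left(-5 + 237\right) \left(252 - 95\right) = 232 \cdot 157 = 36424$)
$\sqrt{O + Z{\left(-8 \right)}} = \sqrt{36424 - -64} = \sqrt{36424 + 64} = \sqrt{36488} = 2 \sqrt{9122}$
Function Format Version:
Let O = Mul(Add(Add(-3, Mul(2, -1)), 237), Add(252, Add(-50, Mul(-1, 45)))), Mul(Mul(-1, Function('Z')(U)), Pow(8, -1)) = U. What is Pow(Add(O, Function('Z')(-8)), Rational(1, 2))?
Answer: Mul(2, Pow(9122, Rational(1, 2))) ≈ 191.02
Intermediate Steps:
Function('Z')(U) = Mul(-8, U)
O = 36424 (O = Mul(Add(Add(-3, -2), 237), Add(252, Add(-50, -45))) = Mul(Add(-5, 237), Add(252, -95)) = Mul(232, 157) = 36424)
Pow(Add(O, Function('Z')(-8)), Rational(1, 2)) = Pow(Add(36424, Mul(-8, -8)), Rational(1, 2)) = Pow(Add(36424, 64), Rational(1, 2)) = Pow(36488, Rational(1, 2)) = Mul(2, Pow(9122, Rational(1, 2)))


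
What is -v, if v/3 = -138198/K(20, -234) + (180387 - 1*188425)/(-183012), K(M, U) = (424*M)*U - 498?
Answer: -3437154955/10090153106 ≈ -0.34064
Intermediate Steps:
K(M, U) = -498 + 424*M*U (K(M, U) = 424*M*U - 498 = -498 + 424*M*U)
v = 3437154955/10090153106 (v = 3*(-138198/(-498 + 424*20*(-234)) + (180387 - 1*188425)/(-183012)) = 3*(-138198/(-498 - 1984320) + (180387 - 188425)*(-1/183012)) = 3*(-138198/(-1984818) - 8038*(-1/183012)) = 3*(-138198*(-1/1984818) + 4019/91506) = 3*(23033/330803 + 4019/91506) = 3*(3437154955/30270459318) = 3437154955/10090153106 ≈ 0.34064)
-v = -1*3437154955/10090153106 = -3437154955/10090153106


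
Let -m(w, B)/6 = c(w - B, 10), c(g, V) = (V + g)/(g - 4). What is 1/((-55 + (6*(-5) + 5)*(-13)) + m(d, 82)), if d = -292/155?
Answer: 973/257802 ≈ 0.0037742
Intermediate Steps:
c(g, V) = (V + g)/(-4 + g)
d = -292/155 (d = -292*1/155 = -292/155 ≈ -1.8839)
m(w, B) = -6*(10 + w - B)/(-4 + w - B) (m(w, B) = -6*(10 + (w - B))/(-4 + (w - B)) = -6*(10 + w - B)/(-4 + w - B))
1/((-55 + (6*(-5) + 5)*(-13)) + m(d, 82)) = 1/((-55 + (6*(-5) + 5)*(-13)) + 6*(10 - 292/155 - 1*82)/(4 + 82 - 1*(-292/155))) = 1/((-55 + (-30 + 5)*(-13)) + 6*(10 - 292/155 - 82)/(4 + 82 + 292/155)) = 1/((-55 - 25*(-13)) + 6*(-11452/155)/(13622/155)) = 1/((-55 + 325) + 6*(155/13622)*(-11452/155)) = 1/(270 - 4908/973) = 1/(257802/973) = 973/257802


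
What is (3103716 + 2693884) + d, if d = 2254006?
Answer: 8051606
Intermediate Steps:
(3103716 + 2693884) + d = (3103716 + 2693884) + 2254006 = 5797600 + 2254006 = 8051606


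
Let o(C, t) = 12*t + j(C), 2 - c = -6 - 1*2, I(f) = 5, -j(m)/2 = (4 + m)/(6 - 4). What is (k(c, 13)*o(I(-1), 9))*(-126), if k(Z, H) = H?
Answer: -162162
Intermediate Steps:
j(m) = -4 - m (j(m) = -2*(4 + m)/(6 - 4) = -2*(4 + m)/2 = -2*(2 + m/2) = -4 - m)
c = 10 (c = 2 - (-6 - 1*2) = 2 - (-6 - 2) = 2 - 1*(-8) = 2 + 8 = 10)
o(C, t) = -4 - C + 12*t (o(C, t) = 12*t + (-4 - C) = -4 - C + 12*t)
(k(c, 13)*o(I(-1), 9))*(-126) = (13*(-4 - 1*5 + 12*9))*(-126) = (13*(-4 - 5 + 108))*(-126) = (13*99)*(-126) = 1287*(-126) = -162162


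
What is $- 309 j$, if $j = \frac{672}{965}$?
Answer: $- \frac{207648}{965} \approx -215.18$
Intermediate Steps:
$j = \frac{672}{965}$ ($j = 672 \cdot \frac{1}{965} = \frac{672}{965} \approx 0.69637$)
$- 309 j = \left(-309\right) \frac{672}{965} = - \frac{207648}{965}$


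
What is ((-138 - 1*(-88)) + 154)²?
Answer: 10816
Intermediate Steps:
((-138 - 1*(-88)) + 154)² = ((-138 + 88) + 154)² = (-50 + 154)² = 104² = 10816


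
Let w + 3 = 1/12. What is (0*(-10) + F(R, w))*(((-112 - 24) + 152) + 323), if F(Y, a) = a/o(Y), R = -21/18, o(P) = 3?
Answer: -3955/12 ≈ -329.58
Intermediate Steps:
R = -7/6 (R = -21*1/18 = -7/6 ≈ -1.1667)
w = -35/12 (w = -3 + 1/12 = -35/12 ≈ -2.9167)
F(Y, a) = a/3
(0*(-10) + F(R, w))*(((-112 - 24) + 152) + 323) = (0*(-10) + (⅓)*(-35/12))*(((-112 - 24) + 152) + 323) = (0 - 35/36)*((-136 + 152) + 323) = -35*(16 + 323)/36 = -35/36*339 = -3955/12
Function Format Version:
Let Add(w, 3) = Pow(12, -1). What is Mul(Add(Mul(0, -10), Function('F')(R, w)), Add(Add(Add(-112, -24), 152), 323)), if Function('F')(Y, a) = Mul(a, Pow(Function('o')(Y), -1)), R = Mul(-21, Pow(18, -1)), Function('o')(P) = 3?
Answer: Rational(-3955, 12) ≈ -329.58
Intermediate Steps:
R = Rational(-7, 6) (R = Mul(-21, Rational(1, 18)) = Rational(-7, 6) ≈ -1.1667)
w = Rational(-35, 12) (w = Add(-3, Pow(12, -1)) = Add(-3, Rational(1, 12)) = Rational(-35, 12) ≈ -2.9167)
Function('F')(Y, a) = Mul(Rational(1, 3), a) (Function('F')(Y, a) = Mul(a, Pow(3, -1)) = Mul(a, Rational(1, 3)) = Mul(Rational(1, 3), a))
Mul(Add(Mul(0, -10), Function('F')(R, w)), Add(Add(Add(-112, -24), 152), 323)) = Mul(Add(Mul(0, -10), Mul(Rational(1, 3), Rational(-35, 12))), Add(Add(Add(-112, -24), 152), 323)) = Mul(Add(0, Rational(-35, 36)), Add(Add(-136, 152), 323)) = Mul(Rational(-35, 36), Add(16, 323)) = Mul(Rational(-35, 36), 339) = Rational(-3955, 12)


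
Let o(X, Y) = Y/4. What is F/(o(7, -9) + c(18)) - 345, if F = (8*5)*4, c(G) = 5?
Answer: -3155/11 ≈ -286.82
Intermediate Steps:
o(X, Y) = Y/4 (o(X, Y) = Y*(¼) = Y/4)
F = 160 (F = 40*4 = 160)
F/(o(7, -9) + c(18)) - 345 = 160/((¼)*(-9) + 5) - 345 = 160/(-9/4 + 5) - 345 = 160/(11/4) - 345 = 160*(4/11) - 345 = 640/11 - 345 = -3155/11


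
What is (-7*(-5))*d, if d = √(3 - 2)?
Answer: 35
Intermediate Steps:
d = 1 (d = √1 = 1)
(-7*(-5))*d = -7*(-5)*1 = 35*1 = 35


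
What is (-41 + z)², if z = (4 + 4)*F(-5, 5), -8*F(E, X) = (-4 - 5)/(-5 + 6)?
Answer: 1024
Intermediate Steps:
F(E, X) = 9/8 (F(E, X) = -(-4 - 5)/(8*(-5 + 6)) = -(-9)/(8*1) = -(-9)/8 = -⅛*(-9) = 9/8)
z = 9 (z = (4 + 4)*(9/8) = 8*(9/8) = 9)
(-41 + z)² = (-41 + 9)² = (-32)² = 1024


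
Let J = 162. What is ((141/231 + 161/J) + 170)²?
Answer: 4582129829281/155600676 ≈ 29448.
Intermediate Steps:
((141/231 + 161/J) + 170)² = ((141/231 + 161/162) + 170)² = ((141*(1/231) + 161*(1/162)) + 170)² = ((47/77 + 161/162) + 170)² = (20011/12474 + 170)² = (2140591/12474)² = 4582129829281/155600676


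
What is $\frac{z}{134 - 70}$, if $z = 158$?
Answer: $\frac{79}{32} \approx 2.4688$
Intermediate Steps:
$\frac{z}{134 - 70} = \frac{158}{134 - 70} = \frac{158}{64} = 158 \cdot \frac{1}{64} = \frac{79}{32}$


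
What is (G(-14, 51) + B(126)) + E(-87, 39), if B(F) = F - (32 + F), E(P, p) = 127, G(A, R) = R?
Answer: 146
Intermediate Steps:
B(F) = -32 (B(F) = F + (-32 - F) = -32)
(G(-14, 51) + B(126)) + E(-87, 39) = (51 - 32) + 127 = 19 + 127 = 146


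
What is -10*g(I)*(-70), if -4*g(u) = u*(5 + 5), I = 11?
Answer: -19250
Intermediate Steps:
g(u) = -5*u/2 (g(u) = -u*(5 + 5)/4 = -u*10/4 = -5*u/2)
-10*g(I)*(-70) = -(-25)*11*(-70) = -10*(-55/2)*(-70) = 275*(-70) = -19250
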